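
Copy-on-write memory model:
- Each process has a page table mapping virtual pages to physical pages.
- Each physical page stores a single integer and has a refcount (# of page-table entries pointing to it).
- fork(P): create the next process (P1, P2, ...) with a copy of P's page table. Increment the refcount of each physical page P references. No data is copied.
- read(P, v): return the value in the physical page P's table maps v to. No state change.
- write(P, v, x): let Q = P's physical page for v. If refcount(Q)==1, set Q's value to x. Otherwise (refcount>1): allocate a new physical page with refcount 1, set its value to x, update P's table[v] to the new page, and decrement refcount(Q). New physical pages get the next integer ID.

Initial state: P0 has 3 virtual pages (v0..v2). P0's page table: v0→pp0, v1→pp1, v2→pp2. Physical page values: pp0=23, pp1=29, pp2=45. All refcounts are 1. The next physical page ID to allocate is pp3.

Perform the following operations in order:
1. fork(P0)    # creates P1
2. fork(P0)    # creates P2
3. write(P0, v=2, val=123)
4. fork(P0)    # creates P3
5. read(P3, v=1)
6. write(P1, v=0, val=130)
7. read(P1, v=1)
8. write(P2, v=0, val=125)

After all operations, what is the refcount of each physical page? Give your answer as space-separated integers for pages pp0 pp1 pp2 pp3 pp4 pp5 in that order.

Op 1: fork(P0) -> P1. 3 ppages; refcounts: pp0:2 pp1:2 pp2:2
Op 2: fork(P0) -> P2. 3 ppages; refcounts: pp0:3 pp1:3 pp2:3
Op 3: write(P0, v2, 123). refcount(pp2)=3>1 -> COPY to pp3. 4 ppages; refcounts: pp0:3 pp1:3 pp2:2 pp3:1
Op 4: fork(P0) -> P3. 4 ppages; refcounts: pp0:4 pp1:4 pp2:2 pp3:2
Op 5: read(P3, v1) -> 29. No state change.
Op 6: write(P1, v0, 130). refcount(pp0)=4>1 -> COPY to pp4. 5 ppages; refcounts: pp0:3 pp1:4 pp2:2 pp3:2 pp4:1
Op 7: read(P1, v1) -> 29. No state change.
Op 8: write(P2, v0, 125). refcount(pp0)=3>1 -> COPY to pp5. 6 ppages; refcounts: pp0:2 pp1:4 pp2:2 pp3:2 pp4:1 pp5:1

Answer: 2 4 2 2 1 1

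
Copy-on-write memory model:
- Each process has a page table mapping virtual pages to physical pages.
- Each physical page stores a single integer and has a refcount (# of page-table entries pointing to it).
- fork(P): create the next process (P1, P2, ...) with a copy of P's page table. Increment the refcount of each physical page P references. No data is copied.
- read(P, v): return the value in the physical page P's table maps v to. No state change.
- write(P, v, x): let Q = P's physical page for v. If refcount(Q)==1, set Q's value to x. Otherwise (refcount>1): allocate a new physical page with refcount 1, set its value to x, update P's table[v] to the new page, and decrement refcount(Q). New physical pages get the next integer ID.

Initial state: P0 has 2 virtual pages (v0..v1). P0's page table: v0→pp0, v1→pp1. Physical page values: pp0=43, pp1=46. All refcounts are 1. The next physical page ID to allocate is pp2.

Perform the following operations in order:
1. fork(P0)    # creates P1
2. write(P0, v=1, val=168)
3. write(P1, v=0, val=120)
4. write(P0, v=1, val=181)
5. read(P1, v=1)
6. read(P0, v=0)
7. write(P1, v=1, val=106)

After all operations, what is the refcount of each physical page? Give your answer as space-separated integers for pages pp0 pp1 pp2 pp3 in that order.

Answer: 1 1 1 1

Derivation:
Op 1: fork(P0) -> P1. 2 ppages; refcounts: pp0:2 pp1:2
Op 2: write(P0, v1, 168). refcount(pp1)=2>1 -> COPY to pp2. 3 ppages; refcounts: pp0:2 pp1:1 pp2:1
Op 3: write(P1, v0, 120). refcount(pp0)=2>1 -> COPY to pp3. 4 ppages; refcounts: pp0:1 pp1:1 pp2:1 pp3:1
Op 4: write(P0, v1, 181). refcount(pp2)=1 -> write in place. 4 ppages; refcounts: pp0:1 pp1:1 pp2:1 pp3:1
Op 5: read(P1, v1) -> 46. No state change.
Op 6: read(P0, v0) -> 43. No state change.
Op 7: write(P1, v1, 106). refcount(pp1)=1 -> write in place. 4 ppages; refcounts: pp0:1 pp1:1 pp2:1 pp3:1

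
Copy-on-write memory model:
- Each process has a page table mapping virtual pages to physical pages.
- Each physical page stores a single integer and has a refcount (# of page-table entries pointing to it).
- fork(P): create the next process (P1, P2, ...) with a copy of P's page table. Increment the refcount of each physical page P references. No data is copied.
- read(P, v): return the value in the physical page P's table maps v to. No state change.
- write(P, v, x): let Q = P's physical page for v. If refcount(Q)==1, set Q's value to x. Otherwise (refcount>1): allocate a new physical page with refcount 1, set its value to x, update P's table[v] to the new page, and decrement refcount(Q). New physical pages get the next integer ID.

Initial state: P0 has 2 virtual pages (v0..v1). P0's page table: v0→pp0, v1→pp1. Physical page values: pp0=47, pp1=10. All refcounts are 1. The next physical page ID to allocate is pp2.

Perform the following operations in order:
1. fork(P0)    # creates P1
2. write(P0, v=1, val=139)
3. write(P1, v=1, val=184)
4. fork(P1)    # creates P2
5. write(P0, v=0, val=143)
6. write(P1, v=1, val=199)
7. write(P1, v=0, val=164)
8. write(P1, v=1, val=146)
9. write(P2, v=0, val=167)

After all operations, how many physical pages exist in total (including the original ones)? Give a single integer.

Answer: 6

Derivation:
Op 1: fork(P0) -> P1. 2 ppages; refcounts: pp0:2 pp1:2
Op 2: write(P0, v1, 139). refcount(pp1)=2>1 -> COPY to pp2. 3 ppages; refcounts: pp0:2 pp1:1 pp2:1
Op 3: write(P1, v1, 184). refcount(pp1)=1 -> write in place. 3 ppages; refcounts: pp0:2 pp1:1 pp2:1
Op 4: fork(P1) -> P2. 3 ppages; refcounts: pp0:3 pp1:2 pp2:1
Op 5: write(P0, v0, 143). refcount(pp0)=3>1 -> COPY to pp3. 4 ppages; refcounts: pp0:2 pp1:2 pp2:1 pp3:1
Op 6: write(P1, v1, 199). refcount(pp1)=2>1 -> COPY to pp4. 5 ppages; refcounts: pp0:2 pp1:1 pp2:1 pp3:1 pp4:1
Op 7: write(P1, v0, 164). refcount(pp0)=2>1 -> COPY to pp5. 6 ppages; refcounts: pp0:1 pp1:1 pp2:1 pp3:1 pp4:1 pp5:1
Op 8: write(P1, v1, 146). refcount(pp4)=1 -> write in place. 6 ppages; refcounts: pp0:1 pp1:1 pp2:1 pp3:1 pp4:1 pp5:1
Op 9: write(P2, v0, 167). refcount(pp0)=1 -> write in place. 6 ppages; refcounts: pp0:1 pp1:1 pp2:1 pp3:1 pp4:1 pp5:1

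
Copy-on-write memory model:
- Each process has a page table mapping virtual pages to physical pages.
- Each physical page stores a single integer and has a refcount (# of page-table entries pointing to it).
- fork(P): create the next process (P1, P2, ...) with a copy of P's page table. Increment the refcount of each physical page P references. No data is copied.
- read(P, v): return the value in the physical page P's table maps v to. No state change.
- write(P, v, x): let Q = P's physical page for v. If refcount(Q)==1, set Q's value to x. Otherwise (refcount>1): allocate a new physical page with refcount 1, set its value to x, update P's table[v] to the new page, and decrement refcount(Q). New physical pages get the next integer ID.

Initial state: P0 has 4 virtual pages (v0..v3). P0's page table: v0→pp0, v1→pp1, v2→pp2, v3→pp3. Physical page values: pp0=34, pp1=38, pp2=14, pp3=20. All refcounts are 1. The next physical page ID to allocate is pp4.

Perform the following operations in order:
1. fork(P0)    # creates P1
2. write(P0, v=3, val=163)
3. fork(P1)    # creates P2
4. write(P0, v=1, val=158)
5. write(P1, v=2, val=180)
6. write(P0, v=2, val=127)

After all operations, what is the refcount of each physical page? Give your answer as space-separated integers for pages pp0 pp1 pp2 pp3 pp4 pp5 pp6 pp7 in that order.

Answer: 3 2 1 2 1 1 1 1

Derivation:
Op 1: fork(P0) -> P1. 4 ppages; refcounts: pp0:2 pp1:2 pp2:2 pp3:2
Op 2: write(P0, v3, 163). refcount(pp3)=2>1 -> COPY to pp4. 5 ppages; refcounts: pp0:2 pp1:2 pp2:2 pp3:1 pp4:1
Op 3: fork(P1) -> P2. 5 ppages; refcounts: pp0:3 pp1:3 pp2:3 pp3:2 pp4:1
Op 4: write(P0, v1, 158). refcount(pp1)=3>1 -> COPY to pp5. 6 ppages; refcounts: pp0:3 pp1:2 pp2:3 pp3:2 pp4:1 pp5:1
Op 5: write(P1, v2, 180). refcount(pp2)=3>1 -> COPY to pp6. 7 ppages; refcounts: pp0:3 pp1:2 pp2:2 pp3:2 pp4:1 pp5:1 pp6:1
Op 6: write(P0, v2, 127). refcount(pp2)=2>1 -> COPY to pp7. 8 ppages; refcounts: pp0:3 pp1:2 pp2:1 pp3:2 pp4:1 pp5:1 pp6:1 pp7:1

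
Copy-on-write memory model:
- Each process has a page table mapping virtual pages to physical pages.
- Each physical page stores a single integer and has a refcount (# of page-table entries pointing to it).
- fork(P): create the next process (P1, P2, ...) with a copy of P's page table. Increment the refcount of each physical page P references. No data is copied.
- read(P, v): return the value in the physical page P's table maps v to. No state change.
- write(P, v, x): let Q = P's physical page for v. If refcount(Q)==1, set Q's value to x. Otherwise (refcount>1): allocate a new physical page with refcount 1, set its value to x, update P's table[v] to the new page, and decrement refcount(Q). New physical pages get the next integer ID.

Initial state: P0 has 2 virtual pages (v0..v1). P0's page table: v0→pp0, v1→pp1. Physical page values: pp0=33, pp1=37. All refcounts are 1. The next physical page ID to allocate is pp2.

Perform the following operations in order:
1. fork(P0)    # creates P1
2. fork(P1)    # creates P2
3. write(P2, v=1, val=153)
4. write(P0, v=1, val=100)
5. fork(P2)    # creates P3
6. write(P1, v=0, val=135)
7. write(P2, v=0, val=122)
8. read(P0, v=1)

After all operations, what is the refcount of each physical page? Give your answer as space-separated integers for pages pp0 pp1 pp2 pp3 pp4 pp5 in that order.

Op 1: fork(P0) -> P1. 2 ppages; refcounts: pp0:2 pp1:2
Op 2: fork(P1) -> P2. 2 ppages; refcounts: pp0:3 pp1:3
Op 3: write(P2, v1, 153). refcount(pp1)=3>1 -> COPY to pp2. 3 ppages; refcounts: pp0:3 pp1:2 pp2:1
Op 4: write(P0, v1, 100). refcount(pp1)=2>1 -> COPY to pp3. 4 ppages; refcounts: pp0:3 pp1:1 pp2:1 pp3:1
Op 5: fork(P2) -> P3. 4 ppages; refcounts: pp0:4 pp1:1 pp2:2 pp3:1
Op 6: write(P1, v0, 135). refcount(pp0)=4>1 -> COPY to pp4. 5 ppages; refcounts: pp0:3 pp1:1 pp2:2 pp3:1 pp4:1
Op 7: write(P2, v0, 122). refcount(pp0)=3>1 -> COPY to pp5. 6 ppages; refcounts: pp0:2 pp1:1 pp2:2 pp3:1 pp4:1 pp5:1
Op 8: read(P0, v1) -> 100. No state change.

Answer: 2 1 2 1 1 1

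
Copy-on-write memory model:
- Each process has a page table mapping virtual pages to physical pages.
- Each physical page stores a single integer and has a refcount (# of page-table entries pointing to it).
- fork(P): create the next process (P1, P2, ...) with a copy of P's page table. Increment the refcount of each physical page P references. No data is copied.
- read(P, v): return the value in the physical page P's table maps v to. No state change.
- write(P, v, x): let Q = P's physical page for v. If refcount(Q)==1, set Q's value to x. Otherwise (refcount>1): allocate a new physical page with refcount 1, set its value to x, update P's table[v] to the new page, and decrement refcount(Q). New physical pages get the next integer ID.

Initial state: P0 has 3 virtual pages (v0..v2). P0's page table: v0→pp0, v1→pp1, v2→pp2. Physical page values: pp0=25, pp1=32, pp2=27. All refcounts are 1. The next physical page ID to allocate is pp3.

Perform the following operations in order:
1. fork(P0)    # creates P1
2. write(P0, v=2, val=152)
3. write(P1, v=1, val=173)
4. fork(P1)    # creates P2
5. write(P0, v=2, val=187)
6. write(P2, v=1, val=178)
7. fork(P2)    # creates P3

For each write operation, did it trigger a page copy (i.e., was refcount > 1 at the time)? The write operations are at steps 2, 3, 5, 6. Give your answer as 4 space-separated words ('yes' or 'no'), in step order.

Op 1: fork(P0) -> P1. 3 ppages; refcounts: pp0:2 pp1:2 pp2:2
Op 2: write(P0, v2, 152). refcount(pp2)=2>1 -> COPY to pp3. 4 ppages; refcounts: pp0:2 pp1:2 pp2:1 pp3:1
Op 3: write(P1, v1, 173). refcount(pp1)=2>1 -> COPY to pp4. 5 ppages; refcounts: pp0:2 pp1:1 pp2:1 pp3:1 pp4:1
Op 4: fork(P1) -> P2. 5 ppages; refcounts: pp0:3 pp1:1 pp2:2 pp3:1 pp4:2
Op 5: write(P0, v2, 187). refcount(pp3)=1 -> write in place. 5 ppages; refcounts: pp0:3 pp1:1 pp2:2 pp3:1 pp4:2
Op 6: write(P2, v1, 178). refcount(pp4)=2>1 -> COPY to pp5. 6 ppages; refcounts: pp0:3 pp1:1 pp2:2 pp3:1 pp4:1 pp5:1
Op 7: fork(P2) -> P3. 6 ppages; refcounts: pp0:4 pp1:1 pp2:3 pp3:1 pp4:1 pp5:2

yes yes no yes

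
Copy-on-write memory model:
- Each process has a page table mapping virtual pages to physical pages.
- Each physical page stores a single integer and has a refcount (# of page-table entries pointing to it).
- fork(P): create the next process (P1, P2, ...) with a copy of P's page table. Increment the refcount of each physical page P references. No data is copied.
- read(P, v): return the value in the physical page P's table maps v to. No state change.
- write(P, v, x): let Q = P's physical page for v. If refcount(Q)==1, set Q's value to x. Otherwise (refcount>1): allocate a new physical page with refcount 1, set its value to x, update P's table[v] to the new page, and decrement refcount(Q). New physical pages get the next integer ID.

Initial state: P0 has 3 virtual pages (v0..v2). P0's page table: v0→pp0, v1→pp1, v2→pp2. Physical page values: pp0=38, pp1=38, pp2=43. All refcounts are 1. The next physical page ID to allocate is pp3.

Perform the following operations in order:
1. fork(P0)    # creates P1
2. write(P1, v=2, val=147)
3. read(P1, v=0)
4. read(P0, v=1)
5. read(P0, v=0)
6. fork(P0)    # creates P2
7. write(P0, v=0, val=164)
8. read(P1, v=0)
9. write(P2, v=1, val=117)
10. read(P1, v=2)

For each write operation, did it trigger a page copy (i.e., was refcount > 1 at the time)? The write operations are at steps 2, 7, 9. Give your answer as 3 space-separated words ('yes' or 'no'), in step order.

Op 1: fork(P0) -> P1. 3 ppages; refcounts: pp0:2 pp1:2 pp2:2
Op 2: write(P1, v2, 147). refcount(pp2)=2>1 -> COPY to pp3. 4 ppages; refcounts: pp0:2 pp1:2 pp2:1 pp3:1
Op 3: read(P1, v0) -> 38. No state change.
Op 4: read(P0, v1) -> 38. No state change.
Op 5: read(P0, v0) -> 38. No state change.
Op 6: fork(P0) -> P2. 4 ppages; refcounts: pp0:3 pp1:3 pp2:2 pp3:1
Op 7: write(P0, v0, 164). refcount(pp0)=3>1 -> COPY to pp4. 5 ppages; refcounts: pp0:2 pp1:3 pp2:2 pp3:1 pp4:1
Op 8: read(P1, v0) -> 38. No state change.
Op 9: write(P2, v1, 117). refcount(pp1)=3>1 -> COPY to pp5. 6 ppages; refcounts: pp0:2 pp1:2 pp2:2 pp3:1 pp4:1 pp5:1
Op 10: read(P1, v2) -> 147. No state change.

yes yes yes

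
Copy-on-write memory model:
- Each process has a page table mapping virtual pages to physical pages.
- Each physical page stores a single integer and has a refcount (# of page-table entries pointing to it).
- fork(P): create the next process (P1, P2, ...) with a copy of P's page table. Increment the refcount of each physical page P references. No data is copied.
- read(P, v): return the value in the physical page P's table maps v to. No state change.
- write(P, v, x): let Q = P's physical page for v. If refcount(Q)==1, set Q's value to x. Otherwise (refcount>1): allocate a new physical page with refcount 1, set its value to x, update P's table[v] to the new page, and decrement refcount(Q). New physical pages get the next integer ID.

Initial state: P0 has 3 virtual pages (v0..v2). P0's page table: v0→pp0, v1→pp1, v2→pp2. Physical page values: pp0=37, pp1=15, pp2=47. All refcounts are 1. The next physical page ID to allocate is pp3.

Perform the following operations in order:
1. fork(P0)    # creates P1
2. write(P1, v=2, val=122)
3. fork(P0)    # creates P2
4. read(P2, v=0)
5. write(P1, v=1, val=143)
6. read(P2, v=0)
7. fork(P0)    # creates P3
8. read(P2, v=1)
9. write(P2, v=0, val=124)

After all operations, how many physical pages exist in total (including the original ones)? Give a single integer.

Answer: 6

Derivation:
Op 1: fork(P0) -> P1. 3 ppages; refcounts: pp0:2 pp1:2 pp2:2
Op 2: write(P1, v2, 122). refcount(pp2)=2>1 -> COPY to pp3. 4 ppages; refcounts: pp0:2 pp1:2 pp2:1 pp3:1
Op 3: fork(P0) -> P2. 4 ppages; refcounts: pp0:3 pp1:3 pp2:2 pp3:1
Op 4: read(P2, v0) -> 37. No state change.
Op 5: write(P1, v1, 143). refcount(pp1)=3>1 -> COPY to pp4. 5 ppages; refcounts: pp0:3 pp1:2 pp2:2 pp3:1 pp4:1
Op 6: read(P2, v0) -> 37. No state change.
Op 7: fork(P0) -> P3. 5 ppages; refcounts: pp0:4 pp1:3 pp2:3 pp3:1 pp4:1
Op 8: read(P2, v1) -> 15. No state change.
Op 9: write(P2, v0, 124). refcount(pp0)=4>1 -> COPY to pp5. 6 ppages; refcounts: pp0:3 pp1:3 pp2:3 pp3:1 pp4:1 pp5:1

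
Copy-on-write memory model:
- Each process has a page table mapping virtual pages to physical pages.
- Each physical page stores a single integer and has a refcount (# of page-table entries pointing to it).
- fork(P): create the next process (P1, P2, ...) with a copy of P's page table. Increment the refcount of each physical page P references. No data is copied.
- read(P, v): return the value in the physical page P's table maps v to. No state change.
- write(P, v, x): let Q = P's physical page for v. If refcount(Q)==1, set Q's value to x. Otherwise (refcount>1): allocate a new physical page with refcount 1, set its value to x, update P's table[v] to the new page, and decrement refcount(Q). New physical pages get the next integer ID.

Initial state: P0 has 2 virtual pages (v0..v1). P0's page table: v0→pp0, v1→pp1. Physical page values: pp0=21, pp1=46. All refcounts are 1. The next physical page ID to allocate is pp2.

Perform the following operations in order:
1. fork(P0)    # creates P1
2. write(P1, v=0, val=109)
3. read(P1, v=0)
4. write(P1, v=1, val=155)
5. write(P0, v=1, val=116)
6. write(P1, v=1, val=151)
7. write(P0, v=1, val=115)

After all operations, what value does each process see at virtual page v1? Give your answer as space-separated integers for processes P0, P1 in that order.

Answer: 115 151

Derivation:
Op 1: fork(P0) -> P1. 2 ppages; refcounts: pp0:2 pp1:2
Op 2: write(P1, v0, 109). refcount(pp0)=2>1 -> COPY to pp2. 3 ppages; refcounts: pp0:1 pp1:2 pp2:1
Op 3: read(P1, v0) -> 109. No state change.
Op 4: write(P1, v1, 155). refcount(pp1)=2>1 -> COPY to pp3. 4 ppages; refcounts: pp0:1 pp1:1 pp2:1 pp3:1
Op 5: write(P0, v1, 116). refcount(pp1)=1 -> write in place. 4 ppages; refcounts: pp0:1 pp1:1 pp2:1 pp3:1
Op 6: write(P1, v1, 151). refcount(pp3)=1 -> write in place. 4 ppages; refcounts: pp0:1 pp1:1 pp2:1 pp3:1
Op 7: write(P0, v1, 115). refcount(pp1)=1 -> write in place. 4 ppages; refcounts: pp0:1 pp1:1 pp2:1 pp3:1
P0: v1 -> pp1 = 115
P1: v1 -> pp3 = 151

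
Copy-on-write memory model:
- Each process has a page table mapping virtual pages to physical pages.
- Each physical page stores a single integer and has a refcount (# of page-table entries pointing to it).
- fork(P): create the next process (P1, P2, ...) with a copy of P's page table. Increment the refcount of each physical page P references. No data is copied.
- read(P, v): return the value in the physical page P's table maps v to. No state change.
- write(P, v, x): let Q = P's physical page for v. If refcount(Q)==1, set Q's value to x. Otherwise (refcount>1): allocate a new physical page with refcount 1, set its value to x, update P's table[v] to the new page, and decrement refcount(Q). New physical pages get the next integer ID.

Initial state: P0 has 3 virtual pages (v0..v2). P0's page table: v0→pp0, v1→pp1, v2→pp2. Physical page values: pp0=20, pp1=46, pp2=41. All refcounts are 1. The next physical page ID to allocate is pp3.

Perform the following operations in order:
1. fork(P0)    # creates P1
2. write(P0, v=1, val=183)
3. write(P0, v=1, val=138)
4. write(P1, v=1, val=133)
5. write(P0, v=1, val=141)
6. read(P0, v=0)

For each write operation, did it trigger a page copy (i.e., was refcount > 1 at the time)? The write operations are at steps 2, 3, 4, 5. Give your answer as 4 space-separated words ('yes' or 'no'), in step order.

Op 1: fork(P0) -> P1. 3 ppages; refcounts: pp0:2 pp1:2 pp2:2
Op 2: write(P0, v1, 183). refcount(pp1)=2>1 -> COPY to pp3. 4 ppages; refcounts: pp0:2 pp1:1 pp2:2 pp3:1
Op 3: write(P0, v1, 138). refcount(pp3)=1 -> write in place. 4 ppages; refcounts: pp0:2 pp1:1 pp2:2 pp3:1
Op 4: write(P1, v1, 133). refcount(pp1)=1 -> write in place. 4 ppages; refcounts: pp0:2 pp1:1 pp2:2 pp3:1
Op 5: write(P0, v1, 141). refcount(pp3)=1 -> write in place. 4 ppages; refcounts: pp0:2 pp1:1 pp2:2 pp3:1
Op 6: read(P0, v0) -> 20. No state change.

yes no no no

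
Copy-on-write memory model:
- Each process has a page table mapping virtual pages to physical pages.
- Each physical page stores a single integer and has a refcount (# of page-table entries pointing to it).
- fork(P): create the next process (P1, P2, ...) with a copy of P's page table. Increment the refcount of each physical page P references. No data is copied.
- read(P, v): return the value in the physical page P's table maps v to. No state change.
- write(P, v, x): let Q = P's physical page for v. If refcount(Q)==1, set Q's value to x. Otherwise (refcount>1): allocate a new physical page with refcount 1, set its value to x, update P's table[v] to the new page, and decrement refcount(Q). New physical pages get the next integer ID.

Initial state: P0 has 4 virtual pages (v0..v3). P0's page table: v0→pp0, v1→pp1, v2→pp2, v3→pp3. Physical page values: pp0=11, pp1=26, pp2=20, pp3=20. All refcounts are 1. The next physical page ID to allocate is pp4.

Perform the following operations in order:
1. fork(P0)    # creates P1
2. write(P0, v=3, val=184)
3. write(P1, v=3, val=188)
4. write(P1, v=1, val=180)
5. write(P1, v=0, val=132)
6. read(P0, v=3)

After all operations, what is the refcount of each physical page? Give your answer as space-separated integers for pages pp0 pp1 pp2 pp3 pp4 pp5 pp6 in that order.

Answer: 1 1 2 1 1 1 1

Derivation:
Op 1: fork(P0) -> P1. 4 ppages; refcounts: pp0:2 pp1:2 pp2:2 pp3:2
Op 2: write(P0, v3, 184). refcount(pp3)=2>1 -> COPY to pp4. 5 ppages; refcounts: pp0:2 pp1:2 pp2:2 pp3:1 pp4:1
Op 3: write(P1, v3, 188). refcount(pp3)=1 -> write in place. 5 ppages; refcounts: pp0:2 pp1:2 pp2:2 pp3:1 pp4:1
Op 4: write(P1, v1, 180). refcount(pp1)=2>1 -> COPY to pp5. 6 ppages; refcounts: pp0:2 pp1:1 pp2:2 pp3:1 pp4:1 pp5:1
Op 5: write(P1, v0, 132). refcount(pp0)=2>1 -> COPY to pp6. 7 ppages; refcounts: pp0:1 pp1:1 pp2:2 pp3:1 pp4:1 pp5:1 pp6:1
Op 6: read(P0, v3) -> 184. No state change.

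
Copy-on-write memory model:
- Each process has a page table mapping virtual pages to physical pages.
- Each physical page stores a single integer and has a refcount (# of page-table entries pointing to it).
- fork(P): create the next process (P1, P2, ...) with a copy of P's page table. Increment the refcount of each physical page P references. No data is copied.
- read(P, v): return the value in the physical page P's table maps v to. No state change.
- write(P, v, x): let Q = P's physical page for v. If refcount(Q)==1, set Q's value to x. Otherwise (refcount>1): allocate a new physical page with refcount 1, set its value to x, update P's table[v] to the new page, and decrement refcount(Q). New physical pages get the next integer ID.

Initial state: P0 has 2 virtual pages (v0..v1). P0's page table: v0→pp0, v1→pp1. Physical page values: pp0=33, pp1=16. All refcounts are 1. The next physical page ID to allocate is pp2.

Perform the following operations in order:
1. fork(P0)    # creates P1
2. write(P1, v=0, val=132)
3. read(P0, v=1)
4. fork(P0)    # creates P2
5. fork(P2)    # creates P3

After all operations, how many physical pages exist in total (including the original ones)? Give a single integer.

Op 1: fork(P0) -> P1. 2 ppages; refcounts: pp0:2 pp1:2
Op 2: write(P1, v0, 132). refcount(pp0)=2>1 -> COPY to pp2. 3 ppages; refcounts: pp0:1 pp1:2 pp2:1
Op 3: read(P0, v1) -> 16. No state change.
Op 4: fork(P0) -> P2. 3 ppages; refcounts: pp0:2 pp1:3 pp2:1
Op 5: fork(P2) -> P3. 3 ppages; refcounts: pp0:3 pp1:4 pp2:1

Answer: 3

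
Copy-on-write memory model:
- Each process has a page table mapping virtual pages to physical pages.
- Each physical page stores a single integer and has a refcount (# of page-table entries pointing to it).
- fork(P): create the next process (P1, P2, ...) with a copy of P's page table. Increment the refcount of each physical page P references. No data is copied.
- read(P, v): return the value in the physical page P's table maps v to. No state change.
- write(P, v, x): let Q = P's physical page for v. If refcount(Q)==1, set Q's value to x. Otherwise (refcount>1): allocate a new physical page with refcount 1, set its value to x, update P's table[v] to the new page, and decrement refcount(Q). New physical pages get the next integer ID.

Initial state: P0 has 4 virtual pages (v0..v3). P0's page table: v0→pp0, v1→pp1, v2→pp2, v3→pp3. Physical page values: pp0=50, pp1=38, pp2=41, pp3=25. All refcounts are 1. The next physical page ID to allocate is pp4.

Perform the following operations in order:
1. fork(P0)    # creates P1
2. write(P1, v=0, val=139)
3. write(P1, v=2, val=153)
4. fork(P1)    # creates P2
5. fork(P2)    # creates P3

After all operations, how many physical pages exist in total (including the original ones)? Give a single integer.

Answer: 6

Derivation:
Op 1: fork(P0) -> P1. 4 ppages; refcounts: pp0:2 pp1:2 pp2:2 pp3:2
Op 2: write(P1, v0, 139). refcount(pp0)=2>1 -> COPY to pp4. 5 ppages; refcounts: pp0:1 pp1:2 pp2:2 pp3:2 pp4:1
Op 3: write(P1, v2, 153). refcount(pp2)=2>1 -> COPY to pp5. 6 ppages; refcounts: pp0:1 pp1:2 pp2:1 pp3:2 pp4:1 pp5:1
Op 4: fork(P1) -> P2. 6 ppages; refcounts: pp0:1 pp1:3 pp2:1 pp3:3 pp4:2 pp5:2
Op 5: fork(P2) -> P3. 6 ppages; refcounts: pp0:1 pp1:4 pp2:1 pp3:4 pp4:3 pp5:3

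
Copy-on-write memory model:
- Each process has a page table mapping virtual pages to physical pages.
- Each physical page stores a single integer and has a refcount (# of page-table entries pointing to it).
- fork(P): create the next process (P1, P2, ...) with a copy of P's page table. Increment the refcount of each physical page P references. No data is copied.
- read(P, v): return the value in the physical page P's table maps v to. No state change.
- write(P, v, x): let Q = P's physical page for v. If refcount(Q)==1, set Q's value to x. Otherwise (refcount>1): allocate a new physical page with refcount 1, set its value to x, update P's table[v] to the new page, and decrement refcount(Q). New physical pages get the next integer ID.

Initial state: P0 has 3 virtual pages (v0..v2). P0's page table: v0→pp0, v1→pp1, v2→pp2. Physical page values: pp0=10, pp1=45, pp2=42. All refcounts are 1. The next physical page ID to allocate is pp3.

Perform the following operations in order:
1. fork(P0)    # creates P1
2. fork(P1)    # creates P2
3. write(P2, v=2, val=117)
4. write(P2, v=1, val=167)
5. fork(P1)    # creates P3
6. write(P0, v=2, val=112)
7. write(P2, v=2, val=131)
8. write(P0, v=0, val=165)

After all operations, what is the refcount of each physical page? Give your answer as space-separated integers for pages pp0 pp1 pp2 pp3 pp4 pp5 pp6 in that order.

Op 1: fork(P0) -> P1. 3 ppages; refcounts: pp0:2 pp1:2 pp2:2
Op 2: fork(P1) -> P2. 3 ppages; refcounts: pp0:3 pp1:3 pp2:3
Op 3: write(P2, v2, 117). refcount(pp2)=3>1 -> COPY to pp3. 4 ppages; refcounts: pp0:3 pp1:3 pp2:2 pp3:1
Op 4: write(P2, v1, 167). refcount(pp1)=3>1 -> COPY to pp4. 5 ppages; refcounts: pp0:3 pp1:2 pp2:2 pp3:1 pp4:1
Op 5: fork(P1) -> P3. 5 ppages; refcounts: pp0:4 pp1:3 pp2:3 pp3:1 pp4:1
Op 6: write(P0, v2, 112). refcount(pp2)=3>1 -> COPY to pp5. 6 ppages; refcounts: pp0:4 pp1:3 pp2:2 pp3:1 pp4:1 pp5:1
Op 7: write(P2, v2, 131). refcount(pp3)=1 -> write in place. 6 ppages; refcounts: pp0:4 pp1:3 pp2:2 pp3:1 pp4:1 pp5:1
Op 8: write(P0, v0, 165). refcount(pp0)=4>1 -> COPY to pp6. 7 ppages; refcounts: pp0:3 pp1:3 pp2:2 pp3:1 pp4:1 pp5:1 pp6:1

Answer: 3 3 2 1 1 1 1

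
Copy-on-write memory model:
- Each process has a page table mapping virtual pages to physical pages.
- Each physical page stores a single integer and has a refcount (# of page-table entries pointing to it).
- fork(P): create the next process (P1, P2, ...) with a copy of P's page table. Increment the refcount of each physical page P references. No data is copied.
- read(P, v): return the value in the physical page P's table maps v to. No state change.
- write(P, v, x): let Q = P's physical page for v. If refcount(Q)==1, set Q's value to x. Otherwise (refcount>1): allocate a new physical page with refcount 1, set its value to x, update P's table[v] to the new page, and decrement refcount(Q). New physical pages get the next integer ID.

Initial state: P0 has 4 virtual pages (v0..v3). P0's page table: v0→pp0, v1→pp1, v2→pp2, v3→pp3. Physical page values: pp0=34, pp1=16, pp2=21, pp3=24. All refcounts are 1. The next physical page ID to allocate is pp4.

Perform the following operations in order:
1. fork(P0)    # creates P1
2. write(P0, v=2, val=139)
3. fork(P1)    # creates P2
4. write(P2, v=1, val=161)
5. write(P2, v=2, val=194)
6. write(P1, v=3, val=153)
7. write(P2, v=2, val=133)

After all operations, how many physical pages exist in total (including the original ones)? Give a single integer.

Op 1: fork(P0) -> P1. 4 ppages; refcounts: pp0:2 pp1:2 pp2:2 pp3:2
Op 2: write(P0, v2, 139). refcount(pp2)=2>1 -> COPY to pp4. 5 ppages; refcounts: pp0:2 pp1:2 pp2:1 pp3:2 pp4:1
Op 3: fork(P1) -> P2. 5 ppages; refcounts: pp0:3 pp1:3 pp2:2 pp3:3 pp4:1
Op 4: write(P2, v1, 161). refcount(pp1)=3>1 -> COPY to pp5. 6 ppages; refcounts: pp0:3 pp1:2 pp2:2 pp3:3 pp4:1 pp5:1
Op 5: write(P2, v2, 194). refcount(pp2)=2>1 -> COPY to pp6. 7 ppages; refcounts: pp0:3 pp1:2 pp2:1 pp3:3 pp4:1 pp5:1 pp6:1
Op 6: write(P1, v3, 153). refcount(pp3)=3>1 -> COPY to pp7. 8 ppages; refcounts: pp0:3 pp1:2 pp2:1 pp3:2 pp4:1 pp5:1 pp6:1 pp7:1
Op 7: write(P2, v2, 133). refcount(pp6)=1 -> write in place. 8 ppages; refcounts: pp0:3 pp1:2 pp2:1 pp3:2 pp4:1 pp5:1 pp6:1 pp7:1

Answer: 8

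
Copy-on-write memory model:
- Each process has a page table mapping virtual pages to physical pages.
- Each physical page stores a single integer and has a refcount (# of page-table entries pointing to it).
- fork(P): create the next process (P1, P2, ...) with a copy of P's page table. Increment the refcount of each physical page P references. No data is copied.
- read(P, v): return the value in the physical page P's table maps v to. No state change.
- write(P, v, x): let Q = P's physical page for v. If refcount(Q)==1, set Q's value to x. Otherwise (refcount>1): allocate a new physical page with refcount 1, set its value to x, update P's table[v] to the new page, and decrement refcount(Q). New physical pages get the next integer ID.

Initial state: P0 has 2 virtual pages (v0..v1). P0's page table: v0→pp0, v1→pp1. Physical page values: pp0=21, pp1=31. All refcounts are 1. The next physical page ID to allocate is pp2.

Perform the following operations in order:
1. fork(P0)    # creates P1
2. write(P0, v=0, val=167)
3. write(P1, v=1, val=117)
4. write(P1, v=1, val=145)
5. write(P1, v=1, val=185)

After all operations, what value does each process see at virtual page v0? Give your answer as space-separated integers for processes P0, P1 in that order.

Op 1: fork(P0) -> P1. 2 ppages; refcounts: pp0:2 pp1:2
Op 2: write(P0, v0, 167). refcount(pp0)=2>1 -> COPY to pp2. 3 ppages; refcounts: pp0:1 pp1:2 pp2:1
Op 3: write(P1, v1, 117). refcount(pp1)=2>1 -> COPY to pp3. 4 ppages; refcounts: pp0:1 pp1:1 pp2:1 pp3:1
Op 4: write(P1, v1, 145). refcount(pp3)=1 -> write in place. 4 ppages; refcounts: pp0:1 pp1:1 pp2:1 pp3:1
Op 5: write(P1, v1, 185). refcount(pp3)=1 -> write in place. 4 ppages; refcounts: pp0:1 pp1:1 pp2:1 pp3:1
P0: v0 -> pp2 = 167
P1: v0 -> pp0 = 21

Answer: 167 21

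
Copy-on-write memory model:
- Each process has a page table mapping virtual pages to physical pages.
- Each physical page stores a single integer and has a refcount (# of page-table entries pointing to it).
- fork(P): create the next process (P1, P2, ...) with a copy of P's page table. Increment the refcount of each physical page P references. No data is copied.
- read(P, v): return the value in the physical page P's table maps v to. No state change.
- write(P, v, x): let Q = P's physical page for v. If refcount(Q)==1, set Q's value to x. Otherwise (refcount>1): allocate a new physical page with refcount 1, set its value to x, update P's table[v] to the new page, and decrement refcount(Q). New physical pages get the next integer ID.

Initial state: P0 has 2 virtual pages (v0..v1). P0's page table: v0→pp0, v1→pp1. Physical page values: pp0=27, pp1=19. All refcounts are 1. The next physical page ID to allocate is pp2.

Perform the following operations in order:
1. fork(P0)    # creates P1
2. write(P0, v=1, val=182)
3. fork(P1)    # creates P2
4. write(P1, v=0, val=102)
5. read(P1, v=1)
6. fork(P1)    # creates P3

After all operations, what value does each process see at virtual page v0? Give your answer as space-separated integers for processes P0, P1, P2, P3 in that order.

Answer: 27 102 27 102

Derivation:
Op 1: fork(P0) -> P1. 2 ppages; refcounts: pp0:2 pp1:2
Op 2: write(P0, v1, 182). refcount(pp1)=2>1 -> COPY to pp2. 3 ppages; refcounts: pp0:2 pp1:1 pp2:1
Op 3: fork(P1) -> P2. 3 ppages; refcounts: pp0:3 pp1:2 pp2:1
Op 4: write(P1, v0, 102). refcount(pp0)=3>1 -> COPY to pp3. 4 ppages; refcounts: pp0:2 pp1:2 pp2:1 pp3:1
Op 5: read(P1, v1) -> 19. No state change.
Op 6: fork(P1) -> P3. 4 ppages; refcounts: pp0:2 pp1:3 pp2:1 pp3:2
P0: v0 -> pp0 = 27
P1: v0 -> pp3 = 102
P2: v0 -> pp0 = 27
P3: v0 -> pp3 = 102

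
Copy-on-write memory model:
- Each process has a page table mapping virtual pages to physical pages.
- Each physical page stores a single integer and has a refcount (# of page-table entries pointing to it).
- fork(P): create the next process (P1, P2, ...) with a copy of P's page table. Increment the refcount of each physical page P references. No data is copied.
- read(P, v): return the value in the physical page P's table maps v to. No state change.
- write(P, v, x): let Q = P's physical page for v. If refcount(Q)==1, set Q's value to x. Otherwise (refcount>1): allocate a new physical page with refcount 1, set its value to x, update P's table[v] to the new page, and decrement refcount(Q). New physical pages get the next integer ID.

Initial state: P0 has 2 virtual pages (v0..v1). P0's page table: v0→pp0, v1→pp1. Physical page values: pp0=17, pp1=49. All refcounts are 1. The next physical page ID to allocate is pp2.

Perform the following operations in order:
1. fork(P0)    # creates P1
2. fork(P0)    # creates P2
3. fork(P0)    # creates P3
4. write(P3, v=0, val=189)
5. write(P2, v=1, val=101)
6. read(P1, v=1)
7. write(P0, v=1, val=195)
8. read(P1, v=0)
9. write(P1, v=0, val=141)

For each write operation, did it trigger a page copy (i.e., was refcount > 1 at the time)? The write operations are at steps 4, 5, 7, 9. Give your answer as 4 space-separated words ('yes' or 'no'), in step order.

Op 1: fork(P0) -> P1. 2 ppages; refcounts: pp0:2 pp1:2
Op 2: fork(P0) -> P2. 2 ppages; refcounts: pp0:3 pp1:3
Op 3: fork(P0) -> P3. 2 ppages; refcounts: pp0:4 pp1:4
Op 4: write(P3, v0, 189). refcount(pp0)=4>1 -> COPY to pp2. 3 ppages; refcounts: pp0:3 pp1:4 pp2:1
Op 5: write(P2, v1, 101). refcount(pp1)=4>1 -> COPY to pp3. 4 ppages; refcounts: pp0:3 pp1:3 pp2:1 pp3:1
Op 6: read(P1, v1) -> 49. No state change.
Op 7: write(P0, v1, 195). refcount(pp1)=3>1 -> COPY to pp4. 5 ppages; refcounts: pp0:3 pp1:2 pp2:1 pp3:1 pp4:1
Op 8: read(P1, v0) -> 17. No state change.
Op 9: write(P1, v0, 141). refcount(pp0)=3>1 -> COPY to pp5. 6 ppages; refcounts: pp0:2 pp1:2 pp2:1 pp3:1 pp4:1 pp5:1

yes yes yes yes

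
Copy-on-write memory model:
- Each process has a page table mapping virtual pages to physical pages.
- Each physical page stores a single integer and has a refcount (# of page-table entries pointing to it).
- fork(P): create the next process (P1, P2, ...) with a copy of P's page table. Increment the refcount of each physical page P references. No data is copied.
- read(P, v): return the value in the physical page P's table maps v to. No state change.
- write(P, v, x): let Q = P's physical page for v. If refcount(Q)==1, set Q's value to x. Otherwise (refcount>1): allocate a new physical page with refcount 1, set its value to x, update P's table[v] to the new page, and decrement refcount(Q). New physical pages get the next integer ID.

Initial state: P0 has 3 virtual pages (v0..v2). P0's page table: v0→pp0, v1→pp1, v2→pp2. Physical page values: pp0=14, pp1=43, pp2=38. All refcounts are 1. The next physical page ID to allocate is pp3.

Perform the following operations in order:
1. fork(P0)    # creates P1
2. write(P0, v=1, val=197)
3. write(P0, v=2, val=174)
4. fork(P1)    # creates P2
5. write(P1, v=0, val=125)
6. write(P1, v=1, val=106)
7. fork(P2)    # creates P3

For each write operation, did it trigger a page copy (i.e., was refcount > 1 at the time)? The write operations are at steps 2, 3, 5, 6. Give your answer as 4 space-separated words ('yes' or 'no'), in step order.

Op 1: fork(P0) -> P1. 3 ppages; refcounts: pp0:2 pp1:2 pp2:2
Op 2: write(P0, v1, 197). refcount(pp1)=2>1 -> COPY to pp3. 4 ppages; refcounts: pp0:2 pp1:1 pp2:2 pp3:1
Op 3: write(P0, v2, 174). refcount(pp2)=2>1 -> COPY to pp4. 5 ppages; refcounts: pp0:2 pp1:1 pp2:1 pp3:1 pp4:1
Op 4: fork(P1) -> P2. 5 ppages; refcounts: pp0:3 pp1:2 pp2:2 pp3:1 pp4:1
Op 5: write(P1, v0, 125). refcount(pp0)=3>1 -> COPY to pp5. 6 ppages; refcounts: pp0:2 pp1:2 pp2:2 pp3:1 pp4:1 pp5:1
Op 6: write(P1, v1, 106). refcount(pp1)=2>1 -> COPY to pp6. 7 ppages; refcounts: pp0:2 pp1:1 pp2:2 pp3:1 pp4:1 pp5:1 pp6:1
Op 7: fork(P2) -> P3. 7 ppages; refcounts: pp0:3 pp1:2 pp2:3 pp3:1 pp4:1 pp5:1 pp6:1

yes yes yes yes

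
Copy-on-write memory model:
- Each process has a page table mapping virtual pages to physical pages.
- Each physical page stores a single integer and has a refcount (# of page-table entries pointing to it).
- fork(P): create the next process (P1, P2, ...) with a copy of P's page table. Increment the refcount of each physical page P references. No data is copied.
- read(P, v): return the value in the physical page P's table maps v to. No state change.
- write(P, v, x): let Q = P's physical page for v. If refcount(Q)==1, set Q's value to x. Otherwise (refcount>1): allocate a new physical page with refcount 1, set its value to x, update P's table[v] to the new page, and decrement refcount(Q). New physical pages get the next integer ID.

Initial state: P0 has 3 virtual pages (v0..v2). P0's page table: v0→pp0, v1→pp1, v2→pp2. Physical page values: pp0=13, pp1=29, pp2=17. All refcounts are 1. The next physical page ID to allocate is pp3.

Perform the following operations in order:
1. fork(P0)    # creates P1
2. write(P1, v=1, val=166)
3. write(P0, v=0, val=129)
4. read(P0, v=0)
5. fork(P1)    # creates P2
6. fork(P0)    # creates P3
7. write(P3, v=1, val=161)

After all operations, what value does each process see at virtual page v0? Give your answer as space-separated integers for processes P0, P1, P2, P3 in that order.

Op 1: fork(P0) -> P1. 3 ppages; refcounts: pp0:2 pp1:2 pp2:2
Op 2: write(P1, v1, 166). refcount(pp1)=2>1 -> COPY to pp3. 4 ppages; refcounts: pp0:2 pp1:1 pp2:2 pp3:1
Op 3: write(P0, v0, 129). refcount(pp0)=2>1 -> COPY to pp4. 5 ppages; refcounts: pp0:1 pp1:1 pp2:2 pp3:1 pp4:1
Op 4: read(P0, v0) -> 129. No state change.
Op 5: fork(P1) -> P2. 5 ppages; refcounts: pp0:2 pp1:1 pp2:3 pp3:2 pp4:1
Op 6: fork(P0) -> P3. 5 ppages; refcounts: pp0:2 pp1:2 pp2:4 pp3:2 pp4:2
Op 7: write(P3, v1, 161). refcount(pp1)=2>1 -> COPY to pp5. 6 ppages; refcounts: pp0:2 pp1:1 pp2:4 pp3:2 pp4:2 pp5:1
P0: v0 -> pp4 = 129
P1: v0 -> pp0 = 13
P2: v0 -> pp0 = 13
P3: v0 -> pp4 = 129

Answer: 129 13 13 129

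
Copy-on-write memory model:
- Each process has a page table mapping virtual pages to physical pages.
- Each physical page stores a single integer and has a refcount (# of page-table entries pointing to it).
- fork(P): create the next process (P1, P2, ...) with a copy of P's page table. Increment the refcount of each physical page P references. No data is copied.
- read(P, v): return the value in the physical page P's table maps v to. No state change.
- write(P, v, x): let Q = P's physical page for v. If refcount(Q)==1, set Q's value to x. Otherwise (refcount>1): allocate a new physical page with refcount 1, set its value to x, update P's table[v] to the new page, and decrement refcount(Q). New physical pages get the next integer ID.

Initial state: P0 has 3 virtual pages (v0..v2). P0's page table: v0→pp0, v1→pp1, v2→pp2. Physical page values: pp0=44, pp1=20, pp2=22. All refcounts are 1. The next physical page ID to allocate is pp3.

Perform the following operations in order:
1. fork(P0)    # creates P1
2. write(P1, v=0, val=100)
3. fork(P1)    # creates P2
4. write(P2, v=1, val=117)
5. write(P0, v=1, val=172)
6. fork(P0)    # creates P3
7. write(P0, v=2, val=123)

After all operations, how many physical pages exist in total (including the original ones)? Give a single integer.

Op 1: fork(P0) -> P1. 3 ppages; refcounts: pp0:2 pp1:2 pp2:2
Op 2: write(P1, v0, 100). refcount(pp0)=2>1 -> COPY to pp3. 4 ppages; refcounts: pp0:1 pp1:2 pp2:2 pp3:1
Op 3: fork(P1) -> P2. 4 ppages; refcounts: pp0:1 pp1:3 pp2:3 pp3:2
Op 4: write(P2, v1, 117). refcount(pp1)=3>1 -> COPY to pp4. 5 ppages; refcounts: pp0:1 pp1:2 pp2:3 pp3:2 pp4:1
Op 5: write(P0, v1, 172). refcount(pp1)=2>1 -> COPY to pp5. 6 ppages; refcounts: pp0:1 pp1:1 pp2:3 pp3:2 pp4:1 pp5:1
Op 6: fork(P0) -> P3. 6 ppages; refcounts: pp0:2 pp1:1 pp2:4 pp3:2 pp4:1 pp5:2
Op 7: write(P0, v2, 123). refcount(pp2)=4>1 -> COPY to pp6. 7 ppages; refcounts: pp0:2 pp1:1 pp2:3 pp3:2 pp4:1 pp5:2 pp6:1

Answer: 7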